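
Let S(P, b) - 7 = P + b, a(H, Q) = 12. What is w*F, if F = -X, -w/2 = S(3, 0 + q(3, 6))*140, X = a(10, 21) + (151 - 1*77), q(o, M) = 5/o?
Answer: 842800/3 ≈ 2.8093e+5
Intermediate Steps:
S(P, b) = 7 + P + b (S(P, b) = 7 + (P + b) = 7 + P + b)
X = 86 (X = 12 + (151 - 1*77) = 12 + (151 - 77) = 12 + 74 = 86)
w = -9800/3 (w = -2*(7 + 3 + (0 + 5/3))*140 = -2*(7 + 3 + 5/3)*140 = -70*140/3 = -2*4900/3 = -9800/3 ≈ -3266.7)
F = -86 (F = -1*86 = -86)
w*F = -9800/3*(-86) = 842800/3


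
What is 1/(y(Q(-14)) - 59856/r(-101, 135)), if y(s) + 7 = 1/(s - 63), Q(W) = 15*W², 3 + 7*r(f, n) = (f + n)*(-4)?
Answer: 399903/1202640802 ≈ 0.00033252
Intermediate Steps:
r(f, n) = -3/7 - 4*f/7 - 4*n/7 (r(f, n) = -3/7 + ((f + n)*(-4))/7 = -3/7 + (-4*f - 4*n)/7 = -3/7 + (-4*f/7 - 4*n/7) = -3/7 - 4*f/7 - 4*n/7)
y(s) = -7 + 1/(-63 + s) (y(s) = -7 + 1/(s - 63) = -7 + 1/(-63 + s))
1/(y(Q(-14)) - 59856/r(-101, 135)) = 1/((442 - 105*(-14)²)/(-63 + 15*(-14)²) - 59856/(-3/7 - 4/7*(-101) - 4/7*135)) = 1/((442 - 105*196)/(-63 + 15*196) - 59856/(-3/7 + 404/7 - 540/7)) = 1/((442 - 7*2940)/(-63 + 2940) - 59856/(-139/7)) = 1/((442 - 20580)/2877 - 59856*(-7/139)) = 1/((1/2877)*(-20138) + 418992/139) = 1/(-20138/2877 + 418992/139) = 1/(1202640802/399903) = 399903/1202640802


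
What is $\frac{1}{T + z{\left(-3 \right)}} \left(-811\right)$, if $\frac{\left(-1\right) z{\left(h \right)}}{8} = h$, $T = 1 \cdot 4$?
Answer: $- \frac{811}{28} \approx -28.964$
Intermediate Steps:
$T = 4$
$z{\left(h \right)} = - 8 h$
$\frac{1}{T + z{\left(-3 \right)}} \left(-811\right) = \frac{1}{4 - -24} \left(-811\right) = \frac{1}{4 + 24} \left(-811\right) = \frac{1}{28} \left(-811\right) = - \frac{811}{28}$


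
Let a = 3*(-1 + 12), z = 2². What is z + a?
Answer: 37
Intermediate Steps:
z = 4
a = 33 (a = 3*11 = 33)
z + a = 4 + 33 = 37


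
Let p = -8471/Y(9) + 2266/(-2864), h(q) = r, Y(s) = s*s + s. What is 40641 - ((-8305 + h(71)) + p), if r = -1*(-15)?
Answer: 3159229861/64440 ≈ 49026.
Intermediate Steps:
r = 15
Y(s) = s + s² (Y(s) = s² + s = s + s²)
h(q) = 15
p = -6116221/64440 (p = -8471*1/(9*(1 + 9)) + 2266/(-2864) = -8471/(9*10) + 2266*(-1/2864) = -8471/90 - 1133/1432 = -6116221/64440 ≈ -94.913)
40641 - ((-8305 + h(71)) + p) = 40641 - ((-8305 + 15) - 6116221/64440) = 40641 - (-8290 - 6116221/64440) = 40641 - 1*(-540323821/64440) = 40641 + 540323821/64440 = 3159229861/64440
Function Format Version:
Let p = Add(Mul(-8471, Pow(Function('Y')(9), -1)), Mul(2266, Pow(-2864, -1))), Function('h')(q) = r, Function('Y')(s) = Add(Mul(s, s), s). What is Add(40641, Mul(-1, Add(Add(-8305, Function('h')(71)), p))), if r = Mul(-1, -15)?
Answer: Rational(3159229861, 64440) ≈ 49026.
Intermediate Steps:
r = 15
Function('Y')(s) = Add(s, Pow(s, 2)) (Function('Y')(s) = Add(Pow(s, 2), s) = Add(s, Pow(s, 2)))
Function('h')(q) = 15
p = Rational(-6116221, 64440) (p = Add(Mul(-8471, Pow(Mul(9, Add(1, 9)), -1)), Mul(2266, Pow(-2864, -1))) = Add(Mul(-8471, Pow(Mul(9, 10), -1)), Mul(2266, Rational(-1, 2864))) = Add(Mul(-8471, Pow(90, -1)), Rational(-1133, 1432)) = Add(Mul(-8471, Rational(1, 90)), Rational(-1133, 1432)) = Add(Rational(-8471, 90), Rational(-1133, 1432)) = Rational(-6116221, 64440) ≈ -94.913)
Add(40641, Mul(-1, Add(Add(-8305, Function('h')(71)), p))) = Add(40641, Mul(-1, Add(Add(-8305, 15), Rational(-6116221, 64440)))) = Add(40641, Mul(-1, Add(-8290, Rational(-6116221, 64440)))) = Add(40641, Mul(-1, Rational(-540323821, 64440))) = Add(40641, Rational(540323821, 64440)) = Rational(3159229861, 64440)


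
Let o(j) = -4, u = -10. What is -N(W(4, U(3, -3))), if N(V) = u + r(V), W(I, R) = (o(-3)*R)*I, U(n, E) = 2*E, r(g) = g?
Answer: -86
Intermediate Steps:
W(I, R) = -4*I*R (W(I, R) = (-4*R)*I = -4*I*R)
N(V) = -10 + V
-N(W(4, U(3, -3))) = -(-10 - 4*4*2*(-3)) = -(-10 - 4*4*(-6)) = -(-10 + 96) = -1*86 = -86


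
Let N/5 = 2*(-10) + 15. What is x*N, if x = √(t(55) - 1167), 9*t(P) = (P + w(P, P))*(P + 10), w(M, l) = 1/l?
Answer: -175*I*√17105/33 ≈ -693.56*I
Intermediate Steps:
t(P) = (10 + P)*(P + 1/P)/9 (t(P) = ((P + 1/P)*(P + 10))/9 = ((P + 1/P)*(10 + P))/9 = ((10 + P)*(P + 1/P))/9 = (10 + P)*(P + 1/P)/9)
N = -25 (N = 5*(2*(-10) + 15) = 5*(-20 + 15) = 5*(-5) = -25)
x = 7*I*√17105/33 (x = √((⅑)*(10 + 55*(1 + 55² + 10*55))/55 - 1167) = √((⅑)*(1/55)*(10 + 55*(1 + 3025 + 550)) - 1167) = √((⅑)*(1/55)*(10 + 55*3576) - 1167) = √((⅑)*(1/55)*(10 + 196680) - 1167) = √((⅑)*(1/55)*196690 - 1167) = √(39338/99 - 1167) = √(-76195/99) = 7*I*√17105/33 ≈ 27.742*I)
x*N = (7*I*√17105/33)*(-25) = -175*I*√17105/33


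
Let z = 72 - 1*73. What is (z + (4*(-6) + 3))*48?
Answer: -1056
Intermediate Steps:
z = -1 (z = 72 - 73 = -1)
(z + (4*(-6) + 3))*48 = (-1 + (4*(-6) + 3))*48 = (-1 + (-24 + 3))*48 = (-1 - 21)*48 = -22*48 = -1056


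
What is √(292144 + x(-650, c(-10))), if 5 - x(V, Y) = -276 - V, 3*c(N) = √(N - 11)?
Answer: 5*√11671 ≈ 540.16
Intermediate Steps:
c(N) = √(-11 + N)/3 (c(N) = √(N - 11)/3 = √(-11 + N)/3)
x(V, Y) = 281 + V (x(V, Y) = 5 - (-276 - V) = 5 + (276 + V) = 281 + V)
√(292144 + x(-650, c(-10))) = √(292144 + (281 - 650)) = √(292144 - 369) = √291775 = 5*√11671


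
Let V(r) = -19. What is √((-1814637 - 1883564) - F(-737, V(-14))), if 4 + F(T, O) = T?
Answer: 2*I*√924365 ≈ 1922.9*I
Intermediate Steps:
F(T, O) = -4 + T
√((-1814637 - 1883564) - F(-737, V(-14))) = √((-1814637 - 1883564) - (-4 - 737)) = √(-3698201 - 1*(-741)) = √(-3698201 + 741) = √(-3697460) = 2*I*√924365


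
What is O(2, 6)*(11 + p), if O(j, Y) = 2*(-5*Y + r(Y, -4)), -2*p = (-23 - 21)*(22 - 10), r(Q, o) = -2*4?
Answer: -20900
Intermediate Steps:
r(Q, o) = -8
p = 264 (p = -(-23 - 21)*(22 - 10)/2 = -(-22)*12 = -½*(-528) = 264)
O(j, Y) = -16 - 10*Y (O(j, Y) = 2*(-5*Y - 8) = 2*(-8 - 5*Y) = -16 - 10*Y)
O(2, 6)*(11 + p) = (-16 - 10*6)*(11 + 264) = (-16 - 60)*275 = -76*275 = -20900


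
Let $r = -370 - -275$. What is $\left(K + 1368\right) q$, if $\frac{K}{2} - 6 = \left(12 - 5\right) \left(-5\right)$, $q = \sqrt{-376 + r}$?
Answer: $1310 i \sqrt{471} \approx 28430.0 i$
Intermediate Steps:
$r = -95$ ($r = -370 + 275 = -95$)
$q = i \sqrt{471}$ ($q = \sqrt{-376 - 95} = \sqrt{-471} = i \sqrt{471} \approx 21.703 i$)
$K = -58$ ($K = 12 + 2 \left(12 - 5\right) \left(-5\right) = 12 + 2 \cdot 7 \left(-5\right) = 12 + 2 \left(-35\right) = 12 - 70 = -58$)
$\left(K + 1368\right) q = \left(-58 + 1368\right) i \sqrt{471} = 1310 i \sqrt{471}$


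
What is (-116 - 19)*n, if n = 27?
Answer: -3645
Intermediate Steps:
(-116 - 19)*n = (-116 - 19)*27 = -135*27 = -3645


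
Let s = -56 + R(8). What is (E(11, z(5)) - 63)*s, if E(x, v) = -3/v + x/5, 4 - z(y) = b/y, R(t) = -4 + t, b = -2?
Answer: 175838/55 ≈ 3197.1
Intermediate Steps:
z(y) = 4 + 2/y (z(y) = 4 - (-2)/y = 4 + 2/y)
E(x, v) = -3/v + x/5 (E(x, v) = -3/v + x*(⅕) = -3/v + x/5)
s = -52 (s = -56 + (-4 + 8) = -56 + 4 = -52)
(E(11, z(5)) - 63)*s = ((-3/(4 + 2/5) + (⅕)*11) - 63)*(-52) = ((-3/(4 + 2*(⅕)) + 11/5) - 63)*(-52) = ((-3/(4 + ⅖) + 11/5) - 63)*(-52) = ((-3/22/5 + 11/5) - 63)*(-52) = ((-3*5/22 + 11/5) - 63)*(-52) = ((-15/22 + 11/5) - 63)*(-52) = (167/110 - 63)*(-52) = -6763/110*(-52) = 175838/55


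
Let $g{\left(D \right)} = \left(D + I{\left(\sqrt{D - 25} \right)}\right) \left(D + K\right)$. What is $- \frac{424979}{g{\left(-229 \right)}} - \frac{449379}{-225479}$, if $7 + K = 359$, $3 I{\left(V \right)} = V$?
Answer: $\frac{2404240939344}{140823585887} + \frac{13709 i \sqrt{254}}{624553} \approx 17.073 + 0.34983 i$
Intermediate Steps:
$I{\left(V \right)} = \frac{V}{3}$
$K = 352$ ($K = -7 + 359 = 352$)
$g{\left(D \right)} = \left(352 + D\right) \left(D + \frac{\sqrt{-25 + D}}{3}\right)$ ($g{\left(D \right)} = \left(D + \frac{\sqrt{D - 25}}{3}\right) \left(D + 352\right) = \left(D + \frac{\sqrt{-25 + D}}{3}\right) \left(352 + D\right) = \left(352 + D\right) \left(D + \frac{\sqrt{-25 + D}}{3}\right)$)
$- \frac{424979}{g{\left(-229 \right)}} - \frac{449379}{-225479} = - \frac{424979}{\left(-229\right)^{2} + 352 \left(-229\right) + \frac{352 \sqrt{-25 - 229}}{3} + \frac{1}{3} \left(-229\right) \sqrt{-25 - 229}} - \frac{449379}{-225479} = - \frac{424979}{52441 - 80608 + \frac{352 \sqrt{-254}}{3} + \frac{1}{3} \left(-229\right) \sqrt{-254}} - - \frac{449379}{225479} = - \frac{424979}{52441 - 80608 + \frac{352 i \sqrt{254}}{3} + \frac{1}{3} \left(-229\right) i \sqrt{254}} + \frac{449379}{225479} = - \frac{424979}{52441 - 80608 + \frac{352 i \sqrt{254}}{3} - \frac{229 i \sqrt{254}}{3}} + \frac{449379}{225479} = - \frac{424979}{-28167 + 41 i \sqrt{254}} + \frac{449379}{225479} = \frac{449379}{225479} - \frac{424979}{-28167 + 41 i \sqrt{254}}$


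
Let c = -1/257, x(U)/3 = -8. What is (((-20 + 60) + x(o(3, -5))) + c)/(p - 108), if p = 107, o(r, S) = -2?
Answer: -4111/257 ≈ -15.996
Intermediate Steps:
x(U) = -24 (x(U) = 3*(-8) = -24)
c = -1/257 (c = -1*1/257 = -1/257 ≈ -0.0038911)
(((-20 + 60) + x(o(3, -5))) + c)/(p - 108) = (((-20 + 60) - 24) - 1/257)/(107 - 108) = ((40 - 24) - 1/257)/(-1) = (16 - 1/257)*(-1) = (4111/257)*(-1) = -4111/257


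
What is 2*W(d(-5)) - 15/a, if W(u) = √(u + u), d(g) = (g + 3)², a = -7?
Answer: 15/7 + 4*√2 ≈ 7.7997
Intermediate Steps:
d(g) = (3 + g)²
W(u) = √2*√u (W(u) = √(2*u) = √2*√u)
2*W(d(-5)) - 15/a = 2*(√2*√((3 - 5)²)) - 15/(-7) = 2*(√2*√((-2)²)) - 15*(-⅐) = 2*(√2*√4) + 15/7 = 2*(√2*2) + 15/7 = 2*(2*√2) + 15/7 = 4*√2 + 15/7 = 15/7 + 4*√2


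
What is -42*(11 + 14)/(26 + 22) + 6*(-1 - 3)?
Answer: -367/8 ≈ -45.875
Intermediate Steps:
-42*(11 + 14)/(26 + 22) + 6*(-1 - 3) = -1050/48 + 6*(-4) = -1050/48 - 24 = -42*25/48 - 24 = -175/8 - 24 = -367/8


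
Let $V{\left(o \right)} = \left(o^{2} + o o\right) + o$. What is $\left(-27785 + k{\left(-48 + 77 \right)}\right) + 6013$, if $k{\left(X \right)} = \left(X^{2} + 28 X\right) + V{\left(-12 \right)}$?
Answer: $-19843$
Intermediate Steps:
$V{\left(o \right)} = o + 2 o^{2}$ ($V{\left(o \right)} = \left(o^{2} + o^{2}\right) + o = 2 o^{2} + o = o + 2 o^{2}$)
$k{\left(X \right)} = 276 + X^{2} + 28 X$ ($k{\left(X \right)} = \left(X^{2} + 28 X\right) - 12 \left(1 + 2 \left(-12\right)\right) = \left(X^{2} + 28 X\right) - 12 \left(1 - 24\right) = \left(X^{2} + 28 X\right) - -276 = \left(X^{2} + 28 X\right) + 276 = 276 + X^{2} + 28 X$)
$\left(-27785 + k{\left(-48 + 77 \right)}\right) + 6013 = \left(-27785 + \left(276 + \left(-48 + 77\right)^{2} + 28 \left(-48 + 77\right)\right)\right) + 6013 = \left(-27785 + \left(276 + 29^{2} + 28 \cdot 29\right)\right) + 6013 = \left(-27785 + \left(276 + 841 + 812\right)\right) + 6013 = \left(-27785 + 1929\right) + 6013 = -25856 + 6013 = -19843$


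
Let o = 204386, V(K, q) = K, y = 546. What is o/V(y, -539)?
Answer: 1123/3 ≈ 374.33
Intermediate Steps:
o/V(y, -539) = 204386/546 = 204386*(1/546) = 1123/3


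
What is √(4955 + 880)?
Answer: √5835 ≈ 76.387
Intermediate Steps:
√(4955 + 880) = √5835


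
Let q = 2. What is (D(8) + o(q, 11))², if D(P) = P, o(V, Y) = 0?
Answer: 64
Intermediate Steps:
(D(8) + o(q, 11))² = (8 + 0)² = 8² = 64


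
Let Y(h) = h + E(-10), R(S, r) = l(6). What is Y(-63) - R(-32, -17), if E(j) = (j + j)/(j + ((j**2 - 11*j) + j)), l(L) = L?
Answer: -1313/19 ≈ -69.105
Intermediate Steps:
R(S, r) = 6
E(j) = 2*j/(j**2 - 9*j) (E(j) = (2*j)/(j + (j**2 - 10*j)) = (2*j)/(j**2 - 9*j) = 2*j/(j**2 - 9*j))
Y(h) = -2/19 + h (Y(h) = h + 2/(-9 - 10) = h + 2/(-19) = h + 2*(-1/19) = h - 2/19 = -2/19 + h)
Y(-63) - R(-32, -17) = (-2/19 - 63) - 1*6 = -1199/19 - 6 = -1313/19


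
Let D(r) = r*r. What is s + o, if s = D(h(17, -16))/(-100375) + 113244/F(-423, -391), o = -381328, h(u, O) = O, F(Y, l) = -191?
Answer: -7322044333396/19171625 ≈ -3.8192e+5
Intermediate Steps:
D(r) = r²
s = -11366915396/19171625 (s = (-16)²/(-100375) + 113244/(-191) = 256*(-1/100375) + 113244*(-1/191) = -256/100375 - 113244/191 = -11366915396/19171625 ≈ -592.90)
s + o = -11366915396/19171625 - 381328 = -7322044333396/19171625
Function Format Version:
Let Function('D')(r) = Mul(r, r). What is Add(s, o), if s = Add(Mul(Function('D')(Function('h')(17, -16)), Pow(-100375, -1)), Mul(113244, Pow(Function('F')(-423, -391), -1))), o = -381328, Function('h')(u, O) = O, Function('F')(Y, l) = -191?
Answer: Rational(-7322044333396, 19171625) ≈ -3.8192e+5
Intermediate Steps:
Function('D')(r) = Pow(r, 2)
s = Rational(-11366915396, 19171625) (s = Add(Mul(Pow(-16, 2), Pow(-100375, -1)), Mul(113244, Pow(-191, -1))) = Add(Mul(256, Rational(-1, 100375)), Mul(113244, Rational(-1, 191))) = Add(Rational(-256, 100375), Rational(-113244, 191)) = Rational(-11366915396, 19171625) ≈ -592.90)
Add(s, o) = Add(Rational(-11366915396, 19171625), -381328) = Rational(-7322044333396, 19171625)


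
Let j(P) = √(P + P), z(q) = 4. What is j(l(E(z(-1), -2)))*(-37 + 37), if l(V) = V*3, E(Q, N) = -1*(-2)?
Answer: 0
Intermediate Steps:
E(Q, N) = 2
l(V) = 3*V
j(P) = √2*√P (j(P) = √(2*P) = √2*√P)
j(l(E(z(-1), -2)))*(-37 + 37) = (√2*√(3*2))*(-37 + 37) = (√2*√6)*0 = (2*√3)*0 = 0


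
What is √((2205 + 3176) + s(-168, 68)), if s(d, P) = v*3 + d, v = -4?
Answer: √5201 ≈ 72.118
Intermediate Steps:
s(d, P) = -12 + d (s(d, P) = -4*3 + d = -12 + d)
√((2205 + 3176) + s(-168, 68)) = √((2205 + 3176) + (-12 - 168)) = √(5381 - 180) = √5201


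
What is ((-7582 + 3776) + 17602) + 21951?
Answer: 35747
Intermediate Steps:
((-7582 + 3776) + 17602) + 21951 = (-3806 + 17602) + 21951 = 13796 + 21951 = 35747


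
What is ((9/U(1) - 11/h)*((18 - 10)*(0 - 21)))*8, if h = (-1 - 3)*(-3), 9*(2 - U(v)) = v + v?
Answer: -5572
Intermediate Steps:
U(v) = 2 - 2*v/9 (U(v) = 2 - (v + v)/9 = 2 - 2*v/9)
h = 12 (h = -4*(-3) = 12)
((9/U(1) - 11/h)*((18 - 10)*(0 - 21)))*8 = ((9/(2 - 2/9*1) - 11/12)*((18 - 10)*(0 - 21)))*8 = ((9/(2 - 2/9) - 11*1/12)*(8*(-21)))*8 = ((9/(16/9) - 11/12)*(-168))*8 = ((9*(9/16) - 11/12)*(-168))*8 = ((81/16 - 11/12)*(-168))*8 = ((199/48)*(-168))*8 = -1393/2*8 = -5572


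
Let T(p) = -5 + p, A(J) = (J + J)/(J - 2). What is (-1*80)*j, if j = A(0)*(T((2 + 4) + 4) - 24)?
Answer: 0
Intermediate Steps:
A(J) = 2*J/(-2 + J) (A(J) = (2*J)/(-2 + J) = 2*J/(-2 + J))
j = 0 (j = (2*0/(-2 + 0))*((-5 + ((2 + 4) + 4)) - 24) = (2*0/(-2))*((-5 + (6 + 4)) - 24) = (2*0*(-½))*((-5 + 10) - 24) = 0*(5 - 24) = 0*(-19) = 0)
(-1*80)*j = -1*80*0 = -80*0 = 0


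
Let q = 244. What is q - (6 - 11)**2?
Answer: 219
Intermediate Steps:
q - (6 - 11)**2 = 244 - (6 - 11)**2 = 244 - 1*(-5)**2 = 244 - 1*25 = 244 - 25 = 219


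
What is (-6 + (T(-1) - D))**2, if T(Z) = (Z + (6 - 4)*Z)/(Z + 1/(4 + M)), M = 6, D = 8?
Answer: 1024/9 ≈ 113.78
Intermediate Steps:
T(Z) = 3*Z/(1/10 + Z) (T(Z) = (Z + (6 - 4)*Z)/(Z + 1/(4 + 6)) = (Z + 2*Z)/(Z + 1/10) = (3*Z)/(Z + 1/10) = (3*Z)/(1/10 + Z) = 3*Z/(1/10 + Z))
(-6 + (T(-1) - D))**2 = (-6 + (30*(-1)/(1 + 10*(-1)) - 1*8))**2 = (-6 + (30*(-1)/(1 - 10) - 8))**2 = (-6 + (30*(-1)/(-9) - 8))**2 = (-6 + (30*(-1)*(-1/9) - 8))**2 = (-6 + (10/3 - 8))**2 = (-6 - 14/3)**2 = (-32/3)**2 = 1024/9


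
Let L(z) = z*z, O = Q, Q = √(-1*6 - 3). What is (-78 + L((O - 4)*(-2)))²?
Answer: -6716 + 9600*I ≈ -6716.0 + 9600.0*I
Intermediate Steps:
Q = 3*I (Q = √(-6 - 3) = √(-9) = 3*I ≈ 3.0*I)
O = 3*I ≈ 3.0*I
L(z) = z²
(-78 + L((O - 4)*(-2)))² = (-78 + ((3*I - 4)*(-2))²)² = (-78 + ((-4 + 3*I)*(-2))²)² = (-78 + (8 - 6*I)²)²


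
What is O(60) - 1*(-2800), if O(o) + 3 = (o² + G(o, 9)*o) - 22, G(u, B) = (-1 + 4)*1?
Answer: 6555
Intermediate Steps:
G(u, B) = 3 (G(u, B) = 3*1 = 3)
O(o) = -25 + o² + 3*o (O(o) = -3 + ((o² + 3*o) - 22) = -3 + (-22 + o² + 3*o) = -25 + o² + 3*o)
O(60) - 1*(-2800) = (-25 + 60² + 3*60) - 1*(-2800) = (-25 + 3600 + 180) + 2800 = 3755 + 2800 = 6555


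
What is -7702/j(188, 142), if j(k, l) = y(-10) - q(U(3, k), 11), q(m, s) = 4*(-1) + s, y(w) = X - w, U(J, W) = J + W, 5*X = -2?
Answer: -38510/13 ≈ -2962.3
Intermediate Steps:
X = -2/5 (X = (1/5)*(-2) = -2/5 ≈ -0.40000)
y(w) = -2/5 - w
q(m, s) = -4 + s
j(k, l) = 13/5 (j(k, l) = (-2/5 - 1*(-10)) - (-4 + 11) = (-2/5 + 10) - 1*7 = 48/5 - 7 = 13/5)
-7702/j(188, 142) = -7702/13/5 = -7702*5/13 = -38510/13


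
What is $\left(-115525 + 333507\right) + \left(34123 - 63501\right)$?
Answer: $188604$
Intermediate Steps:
$\left(-115525 + 333507\right) + \left(34123 - 63501\right) = 217982 + \left(34123 - 63501\right) = 217982 - 29378 = 188604$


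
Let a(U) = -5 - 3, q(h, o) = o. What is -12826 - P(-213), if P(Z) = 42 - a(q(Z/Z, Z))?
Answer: -12876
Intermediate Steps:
a(U) = -8
P(Z) = 50 (P(Z) = 42 - 1*(-8) = 42 + 8 = 50)
-12826 - P(-213) = -12826 - 1*50 = -12826 - 50 = -12876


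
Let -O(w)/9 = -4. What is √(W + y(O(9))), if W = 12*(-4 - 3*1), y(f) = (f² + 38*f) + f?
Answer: 2*√654 ≈ 51.147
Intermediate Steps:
O(w) = 36 (O(w) = -9*(-4) = 36)
y(f) = f² + 39*f
W = -84 (W = 12*(-4 - 3) = 12*(-7) = -84)
√(W + y(O(9))) = √(-84 + 36*(39 + 36)) = √(-84 + 36*75) = √(-84 + 2700) = √2616 = 2*√654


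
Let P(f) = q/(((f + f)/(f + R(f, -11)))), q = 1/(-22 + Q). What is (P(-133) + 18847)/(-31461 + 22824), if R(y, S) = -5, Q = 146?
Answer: -310824793/142441404 ≈ -2.1821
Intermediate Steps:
q = 1/124 (q = 1/(-22 + 146) = 1/124 ≈ 0.0080645)
P(f) = (-5 + f)/(248*f) (P(f) = 1/(124*(((f + f)/(f - 5)))) = 1/(124*(((2*f)/(-5 + f)))) = 1/(124*((2*f/(-5 + f)))) = ((-5 + f)/(2*f))/124 = (-5 + f)/(248*f))
(P(-133) + 18847)/(-31461 + 22824) = ((1/248)*(-5 - 133)/(-133) + 18847)/(-31461 + 22824) = ((1/248)*(-1/133)*(-138) + 18847)/(-8637) = (69/16492 + 18847)*(-1/8637) = (310824793/16492)*(-1/8637) = -310824793/142441404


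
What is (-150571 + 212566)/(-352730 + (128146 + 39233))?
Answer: -61995/185351 ≈ -0.33447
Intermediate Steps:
(-150571 + 212566)/(-352730 + (128146 + 39233)) = 61995/(-352730 + 167379) = 61995/(-185351) = 61995*(-1/185351) = -61995/185351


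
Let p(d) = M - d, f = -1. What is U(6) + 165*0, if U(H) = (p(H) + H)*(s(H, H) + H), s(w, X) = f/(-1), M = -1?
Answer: -7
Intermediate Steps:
p(d) = -1 - d
s(w, X) = 1 (s(w, X) = -1/(-1) = -1*(-1) = 1)
U(H) = -1 - H (U(H) = ((-1 - H) + H)*(1 + H) = -(1 + H) = -1 - H)
U(6) + 165*0 = (-1 - 1*6) + 165*0 = (-1 - 6) + 0 = -7 + 0 = -7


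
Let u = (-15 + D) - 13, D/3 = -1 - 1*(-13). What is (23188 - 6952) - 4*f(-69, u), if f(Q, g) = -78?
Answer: 16548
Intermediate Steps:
D = 36 (D = 3*(-1 - 1*(-13)) = 3*(-1 + 13) = 3*12 = 36)
u = 8 (u = (-15 + 36) - 13 = 21 - 13 = 8)
(23188 - 6952) - 4*f(-69, u) = (23188 - 6952) - 4*(-78) = 16236 + 312 = 16548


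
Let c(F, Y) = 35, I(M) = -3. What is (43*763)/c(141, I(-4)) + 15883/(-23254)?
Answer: 15558869/16610 ≈ 936.72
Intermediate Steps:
(43*763)/c(141, I(-4)) + 15883/(-23254) = (43*763)/35 + 15883/(-23254) = 32809*(1/35) + 15883*(-1/23254) = 4687/5 - 2269/3322 = 15558869/16610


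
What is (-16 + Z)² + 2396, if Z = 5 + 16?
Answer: 2421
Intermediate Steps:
Z = 21
(-16 + Z)² + 2396 = (-16 + 21)² + 2396 = 5² + 2396 = 25 + 2396 = 2421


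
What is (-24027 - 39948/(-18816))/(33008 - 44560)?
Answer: 37671007/18113536 ≈ 2.0797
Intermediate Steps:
(-24027 - 39948/(-18816))/(33008 - 44560) = (-24027 - 39948*(-1/18816))/(-11552) = (-24027 + 3329/1568)*(-1/11552) = -37671007/1568*(-1/11552) = 37671007/18113536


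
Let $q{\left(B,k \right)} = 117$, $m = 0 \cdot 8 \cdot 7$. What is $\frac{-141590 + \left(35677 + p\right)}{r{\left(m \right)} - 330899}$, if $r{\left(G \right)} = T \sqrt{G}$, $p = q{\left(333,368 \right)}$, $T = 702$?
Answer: $\frac{105796}{330899} \approx 0.31972$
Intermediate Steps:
$m = 0$ ($m = 0 \cdot 7 = 0$)
$p = 117$
$r{\left(G \right)} = 702 \sqrt{G}$
$\frac{-141590 + \left(35677 + p\right)}{r{\left(m \right)} - 330899} = \frac{-141590 + \left(35677 + 117\right)}{702 \sqrt{0} - 330899} = \frac{-141590 + 35794}{702 \cdot 0 - 330899} = - \frac{105796}{0 - 330899} = - \frac{105796}{-330899} = \left(-105796\right) \left(- \frac{1}{330899}\right) = \frac{105796}{330899}$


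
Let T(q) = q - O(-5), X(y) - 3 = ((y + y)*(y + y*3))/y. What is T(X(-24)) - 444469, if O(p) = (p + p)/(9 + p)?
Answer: -889311/2 ≈ -4.4466e+5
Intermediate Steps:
O(p) = 2*p/(9 + p) (O(p) = (2*p)/(9 + p) = 2*p/(9 + p))
X(y) = 3 + 8*y (X(y) = 3 + ((y + y)*(y + y*3))/y = 3 + ((2*y)*(y + 3*y))/y = 3 + ((2*y)*(4*y))/y = 3 + (8*y²)/y = 3 + 8*y)
T(q) = 5/2 + q (T(q) = q - 2*(-5)/(9 - 5) = q - 2*(-5)/4 = q - 1*(-5/2) = q + 5/2 = 5/2 + q)
T(X(-24)) - 444469 = (5/2 + (3 + 8*(-24))) - 444469 = (5/2 + (3 - 192)) - 444469 = (5/2 - 189) - 444469 = -373/2 - 444469 = -889311/2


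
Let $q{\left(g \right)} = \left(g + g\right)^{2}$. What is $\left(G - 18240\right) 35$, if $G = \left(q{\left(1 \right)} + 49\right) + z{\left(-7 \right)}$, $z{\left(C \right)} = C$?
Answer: $-636790$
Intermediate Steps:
$q{\left(g \right)} = 4 g^{2}$ ($q{\left(g \right)} = \left(2 g\right)^{2} = 4 g^{2}$)
$G = 46$ ($G = \left(4 \cdot 1^{2} + 49\right) - 7 = \left(4 \cdot 1 + 49\right) - 7 = \left(4 + 49\right) - 7 = 53 - 7 = 46$)
$\left(G - 18240\right) 35 = \left(46 - 18240\right) 35 = \left(-18194\right) 35 = -636790$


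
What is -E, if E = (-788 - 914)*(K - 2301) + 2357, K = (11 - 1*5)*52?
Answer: -3387635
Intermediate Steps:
K = 312 (K = (11 - 5)*52 = 6*52 = 312)
E = 3387635 (E = (-788 - 914)*(312 - 2301) + 2357 = -1702*(-1989) + 2357 = 3385278 + 2357 = 3387635)
-E = -1*3387635 = -3387635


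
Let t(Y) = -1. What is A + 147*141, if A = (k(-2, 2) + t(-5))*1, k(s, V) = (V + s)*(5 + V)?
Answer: 20726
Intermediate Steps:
k(s, V) = (5 + V)*(V + s)
A = -1 (A = ((2² + 5*2 + 5*(-2) + 2*(-2)) - 1)*1 = ((4 + 10 - 10 - 4) - 1)*1 = (0 - 1)*1 = -1*1 = -1)
A + 147*141 = -1 + 147*141 = -1 + 20727 = 20726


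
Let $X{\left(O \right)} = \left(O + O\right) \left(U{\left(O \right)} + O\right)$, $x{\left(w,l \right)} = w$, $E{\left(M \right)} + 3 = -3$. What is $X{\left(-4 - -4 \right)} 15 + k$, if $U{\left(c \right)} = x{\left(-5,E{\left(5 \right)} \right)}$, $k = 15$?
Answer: $15$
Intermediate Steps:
$E{\left(M \right)} = -6$ ($E{\left(M \right)} = -3 - 3 = -6$)
$U{\left(c \right)} = -5$
$X{\left(O \right)} = 2 O \left(-5 + O\right)$ ($X{\left(O \right)} = \left(O + O\right) \left(-5 + O\right) = 2 O \left(-5 + O\right)$)
$X{\left(-4 - -4 \right)} 15 + k = 2 \left(-4 - -4\right) \left(-5 - 0\right) 15 + 15 = 2 \left(-4 + 4\right) \left(-5 + \left(-4 + 4\right)\right) 15 + 15 = 2 \cdot 0 \left(-5 + 0\right) 15 + 15 = 2 \cdot 0 \left(-5\right) 15 + 15 = 0 \cdot 15 + 15 = 0 + 15 = 15$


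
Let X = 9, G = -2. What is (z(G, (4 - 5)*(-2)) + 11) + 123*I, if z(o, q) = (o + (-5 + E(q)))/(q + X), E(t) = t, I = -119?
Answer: -160891/11 ≈ -14626.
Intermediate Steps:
z(o, q) = (-5 + o + q)/(9 + q) (z(o, q) = (o + (-5 + q))/(q + 9) = (-5 + o + q)/(9 + q))
(z(G, (4 - 5)*(-2)) + 11) + 123*I = ((-5 - 2 + (4 - 5)*(-2))/(9 + (4 - 5)*(-2)) + 11) + 123*(-119) = ((-5 - 2 - 1*(-2))/(9 - 1*(-2)) + 11) - 14637 = ((-5 - 2 + 2)/(9 + 2) + 11) - 14637 = (-5/11 + 11) - 14637 = 116/11 - 14637 = -160891/11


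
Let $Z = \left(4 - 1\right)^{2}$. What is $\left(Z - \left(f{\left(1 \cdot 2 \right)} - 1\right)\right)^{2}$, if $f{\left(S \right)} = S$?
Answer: $64$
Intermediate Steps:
$Z = 9$ ($Z = 3^{2} = 9$)
$\left(Z - \left(f{\left(1 \cdot 2 \right)} - 1\right)\right)^{2} = \left(9 - \left(1 \cdot 2 - 1\right)\right)^{2} = \left(9 - \left(2 - 1\right)\right)^{2} = \left(9 - 1\right)^{2} = 8^{2} = 64$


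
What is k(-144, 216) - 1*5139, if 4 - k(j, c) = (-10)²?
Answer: -5235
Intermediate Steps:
k(j, c) = -96 (k(j, c) = 4 - 1*(-10)² = 4 - 1*100 = 4 - 100 = -96)
k(-144, 216) - 1*5139 = -96 - 1*5139 = -96 - 5139 = -5235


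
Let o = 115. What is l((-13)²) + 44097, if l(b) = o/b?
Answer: 7452508/169 ≈ 44098.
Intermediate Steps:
l(b) = 115/b
l((-13)²) + 44097 = 115/((-13)²) + 44097 = 115/169 + 44097 = 7452508/169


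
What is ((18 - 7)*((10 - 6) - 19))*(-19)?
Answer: 3135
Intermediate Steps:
((18 - 7)*((10 - 6) - 19))*(-19) = (11*(4 - 19))*(-19) = (11*(-15))*(-19) = -165*(-19) = 3135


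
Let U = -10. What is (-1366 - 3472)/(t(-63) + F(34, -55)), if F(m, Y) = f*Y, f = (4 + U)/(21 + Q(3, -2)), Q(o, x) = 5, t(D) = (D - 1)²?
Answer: -62894/53413 ≈ -1.1775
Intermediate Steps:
t(D) = (-1 + D)²
f = -3/13 (f = (4 - 10)/(21 + 5) = -6/26 = -6*1/26 = -3/13 ≈ -0.23077)
F(m, Y) = -3*Y/13
(-1366 - 3472)/(t(-63) + F(34, -55)) = (-1366 - 3472)/((-1 - 63)² - 3/13*(-55)) = -4838/((-64)² + 165/13) = -4838/(4096 + 165/13) = -4838/53413/13 = -4838*13/53413 = -62894/53413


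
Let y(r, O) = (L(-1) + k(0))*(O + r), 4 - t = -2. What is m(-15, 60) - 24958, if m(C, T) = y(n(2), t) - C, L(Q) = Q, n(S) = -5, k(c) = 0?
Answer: -24944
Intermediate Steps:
t = 6 (t = 4 - 1*(-2) = 4 + 2 = 6)
y(r, O) = -O - r (y(r, O) = (-1 + 0)*(O + r) = -(O + r) = -O - r)
m(C, T) = -1 - C (m(C, T) = (-1*6 - 1*(-5)) - C = (-6 + 5) - C = -1 - C)
m(-15, 60) - 24958 = (-1 - 1*(-15)) - 24958 = (-1 + 15) - 24958 = 14 - 24958 = -24944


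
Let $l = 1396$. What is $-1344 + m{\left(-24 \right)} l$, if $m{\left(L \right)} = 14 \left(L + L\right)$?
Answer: $-939456$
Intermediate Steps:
$m{\left(L \right)} = 28 L$ ($m{\left(L \right)} = 14 \cdot 2 L = 28 L$)
$-1344 + m{\left(-24 \right)} l = -1344 + 28 \left(-24\right) 1396 = -1344 - 938112 = -939456$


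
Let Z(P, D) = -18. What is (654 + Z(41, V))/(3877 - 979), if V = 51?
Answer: 106/483 ≈ 0.21946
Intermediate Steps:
(654 + Z(41, V))/(3877 - 979) = (654 - 18)/(3877 - 979) = 636/2898 = 636*(1/2898) = 106/483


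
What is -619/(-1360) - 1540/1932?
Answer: -32089/93840 ≈ -0.34195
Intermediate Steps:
-619/(-1360) - 1540/1932 = -619*(-1/1360) - 1540*1/1932 = 619/1360 - 55/69 = -32089/93840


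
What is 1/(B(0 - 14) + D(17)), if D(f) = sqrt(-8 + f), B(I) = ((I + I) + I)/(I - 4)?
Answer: 3/16 ≈ 0.18750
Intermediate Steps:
B(I) = 3*I/(-4 + I) (B(I) = (2*I + I)/(-4 + I) = (3*I)/(-4 + I) = 3*I/(-4 + I))
1/(B(0 - 14) + D(17)) = 1/(3*(0 - 14)/(-4 + (0 - 14)) + sqrt(-8 + 17)) = 1/(3*(-14)/(-4 - 14) + sqrt(9)) = 1/(3*(-14)/(-18) + 3) = 1/(3*(-14)*(-1/18) + 3) = 1/(7/3 + 3) = 1/(16/3) = 3/16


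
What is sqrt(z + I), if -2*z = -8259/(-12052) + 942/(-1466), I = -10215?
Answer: I*sqrt(797196666996294630)/8834116 ≈ 101.07*I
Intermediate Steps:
z = -377355/17668232 (z = -(-8259/(-12052) + 942/(-1466))/2 = -(-8259*(-1/12052) + 942*(-1/1466))/2 = -(8259/12052 - 471/733)/2 = -1/2*377355/8834116 = -377355/17668232 ≈ -0.021358)
sqrt(z + I) = sqrt(-377355/17668232 - 10215) = sqrt(-180481367235/17668232) = I*sqrt(797196666996294630)/8834116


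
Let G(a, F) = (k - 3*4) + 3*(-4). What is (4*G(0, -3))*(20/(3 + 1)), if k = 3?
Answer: -420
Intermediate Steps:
G(a, F) = -21 (G(a, F) = (3 - 3*4) + 3*(-4) = (3 - 12) - 12 = -9 - 12 = -21)
(4*G(0, -3))*(20/(3 + 1)) = (4*(-21))*(20/(3 + 1)) = -1680/4 = -84*5 = -420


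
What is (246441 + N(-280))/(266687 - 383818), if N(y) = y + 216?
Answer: -246377/117131 ≈ -2.1034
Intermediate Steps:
N(y) = 216 + y
(246441 + N(-280))/(266687 - 383818) = (246441 + (216 - 280))/(266687 - 383818) = (246441 - 64)/(-117131) = 246377*(-1/117131) = -246377/117131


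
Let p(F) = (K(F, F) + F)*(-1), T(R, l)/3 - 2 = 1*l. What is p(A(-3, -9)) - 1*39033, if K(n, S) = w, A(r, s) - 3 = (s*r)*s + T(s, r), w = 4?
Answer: -38794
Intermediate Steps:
T(R, l) = 6 + 3*l (T(R, l) = 6 + 3*(1*l) = 6 + 3*l)
A(r, s) = 9 + 3*r + r*s² (A(r, s) = 3 + ((s*r)*s + (6 + 3*r)) = 3 + ((r*s)*s + (6 + 3*r)) = 3 + (r*s² + (6 + 3*r)) = 3 + (6 + 3*r + r*s²) = 9 + 3*r + r*s²)
K(n, S) = 4
p(F) = -4 - F (p(F) = (4 + F)*(-1) = -4 - F)
p(A(-3, -9)) - 1*39033 = (-4 - (9 + 3*(-3) - 3*(-9)²)) - 1*39033 = (-4 - (9 - 9 - 3*81)) - 39033 = (-4 - (9 - 9 - 243)) - 39033 = (-4 - 1*(-243)) - 39033 = (-4 + 243) - 39033 = 239 - 39033 = -38794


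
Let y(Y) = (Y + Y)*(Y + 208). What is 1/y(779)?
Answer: 1/1537746 ≈ 6.5030e-7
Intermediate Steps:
y(Y) = 2*Y*(208 + Y) (y(Y) = (2*Y)*(208 + Y) = 2*Y*(208 + Y))
1/y(779) = 1/(2*779*(208 + 779)) = 1/(2*779*987) = 1/1537746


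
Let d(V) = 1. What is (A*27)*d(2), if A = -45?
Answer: -1215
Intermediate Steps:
(A*27)*d(2) = -45*27*1 = -1215*1 = -1215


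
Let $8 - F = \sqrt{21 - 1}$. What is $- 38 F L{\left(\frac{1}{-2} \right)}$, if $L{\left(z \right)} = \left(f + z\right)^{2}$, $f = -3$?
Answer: $-3724 + 931 \sqrt{5} \approx -1642.2$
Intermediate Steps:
$F = 8 - 2 \sqrt{5}$ ($F = 8 - \sqrt{21 - 1} = 8 - \sqrt{20} = 8 - 2 \sqrt{5} \approx 3.5279$)
$L{\left(z \right)} = \left(-3 + z\right)^{2}$
$- 38 F L{\left(\frac{1}{-2} \right)} = - 38 \left(8 - 2 \sqrt{5}\right) \left(-3 + \frac{1}{-2}\right)^{2} = \left(-304 + 76 \sqrt{5}\right) \left(-3 - \frac{1}{2}\right)^{2} = \left(-304 + 76 \sqrt{5}\right) \left(- \frac{7}{2}\right)^{2} = \left(-304 + 76 \sqrt{5}\right) \frac{49}{4} = -3724 + 931 \sqrt{5}$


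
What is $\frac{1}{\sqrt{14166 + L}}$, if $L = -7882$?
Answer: $\frac{\sqrt{1571}}{3142} \approx 0.012615$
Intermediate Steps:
$\frac{1}{\sqrt{14166 + L}} = \frac{1}{\sqrt{14166 - 7882}} = \frac{1}{\sqrt{6284}} = \frac{1}{2 \sqrt{1571}} = \frac{\sqrt{1571}}{3142}$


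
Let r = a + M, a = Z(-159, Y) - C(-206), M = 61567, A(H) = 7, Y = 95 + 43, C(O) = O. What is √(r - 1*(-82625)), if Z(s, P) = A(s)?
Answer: 3*√16045 ≈ 380.01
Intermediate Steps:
Y = 138
Z(s, P) = 7
a = 213 (a = 7 - 1*(-206) = 7 + 206 = 213)
r = 61780 (r = 213 + 61567 = 61780)
√(r - 1*(-82625)) = √(61780 - 1*(-82625)) = √(61780 + 82625) = √144405 = 3*√16045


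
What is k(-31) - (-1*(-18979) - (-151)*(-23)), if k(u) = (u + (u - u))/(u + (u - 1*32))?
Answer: -1457533/94 ≈ -15506.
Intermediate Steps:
k(u) = u/(-32 + 2*u) (k(u) = (u + 0)/(u + (u - 32)) = u/(u + (-32 + u)) = u/(-32 + 2*u))
k(-31) - (-1*(-18979) - (-151)*(-23)) = (½)*(-31)/(-16 - 31) - (-1*(-18979) - (-151)*(-23)) = (½)*(-31)/(-47) - (18979 - 1*3473) = (½)*(-31)*(-1/47) - (18979 - 3473) = 31/94 - 1*15506 = 31/94 - 15506 = -1457533/94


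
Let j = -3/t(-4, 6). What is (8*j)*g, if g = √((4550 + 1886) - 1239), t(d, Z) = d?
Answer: 6*√5197 ≈ 432.54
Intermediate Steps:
g = √5197 (g = √(6436 - 1239) = √5197 ≈ 72.090)
j = ¾ (j = -3/(-4) = -3*(-¼) = ¾ ≈ 0.75000)
(8*j)*g = (8*(¾))*√5197 = 6*√5197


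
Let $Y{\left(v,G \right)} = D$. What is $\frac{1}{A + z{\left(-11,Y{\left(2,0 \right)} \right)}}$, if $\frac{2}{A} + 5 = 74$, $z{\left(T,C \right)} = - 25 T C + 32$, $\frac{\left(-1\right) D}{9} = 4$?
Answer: $- \frac{69}{680890} \approx -0.00010134$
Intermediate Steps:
$D = -36$ ($D = \left(-9\right) 4 = -36$)
$Y{\left(v,G \right)} = -36$
$z{\left(T,C \right)} = 32 - 25 C T$ ($z{\left(T,C \right)} = - 25 C T + 32 = 32 - 25 C T$)
$A = \frac{2}{69}$ ($A = \frac{2}{-5 + 74} = \frac{2}{69} \approx 0.028986$)
$\frac{1}{A + z{\left(-11,Y{\left(2,0 \right)} \right)}} = \frac{1}{\frac{2}{69} + \left(32 - \left(-900\right) \left(-11\right)\right)} = \frac{1}{\frac{2}{69} + \left(32 - 9900\right)} = \frac{1}{\frac{2}{69} - 9868} = \frac{1}{- \frac{680890}{69}} = - \frac{69}{680890}$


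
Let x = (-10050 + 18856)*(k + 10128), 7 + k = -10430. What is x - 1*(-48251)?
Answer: -2672803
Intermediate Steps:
k = -10437 (k = -7 - 10430 = -10437)
x = -2721054 (x = (-10050 + 18856)*(-10437 + 10128) = 8806*(-309) = -2721054)
x - 1*(-48251) = -2721054 - 1*(-48251) = -2721054 + 48251 = -2672803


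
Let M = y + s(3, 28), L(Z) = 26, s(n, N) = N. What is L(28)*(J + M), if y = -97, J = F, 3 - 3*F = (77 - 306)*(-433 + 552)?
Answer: 703222/3 ≈ 2.3441e+5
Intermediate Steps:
F = 27254/3 (F = 1 - (77 - 306)*(-433 + 552)/3 = 1 - (-229)*119/3 = 1 - ⅓*(-27251) = 1 + 27251/3 = 27254/3 ≈ 9084.7)
J = 27254/3 ≈ 9084.7
M = -69 (M = -97 + 28 = -69)
L(28)*(J + M) = 26*(27254/3 - 69) = 26*(27047/3) = 703222/3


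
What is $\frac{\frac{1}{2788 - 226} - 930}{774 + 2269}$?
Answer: $- \frac{2382659}{7796166} \approx -0.30562$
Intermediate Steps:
$\frac{\frac{1}{2788 - 226} - 930}{774 + 2269} = \frac{\frac{1}{2788 - 226} - 930}{3043} = \left(\frac{1}{2788 - 226} - 930\right) \frac{1}{3043} = \left(\frac{1}{2562} - 930\right) \frac{1}{3043} = \left(- \frac{2382659}{2562}\right) \frac{1}{3043} = - \frac{2382659}{7796166}$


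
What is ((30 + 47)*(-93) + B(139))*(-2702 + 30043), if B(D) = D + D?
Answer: -188188103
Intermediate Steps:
B(D) = 2*D
((30 + 47)*(-93) + B(139))*(-2702 + 30043) = ((30 + 47)*(-93) + 2*139)*(-2702 + 30043) = (77*(-93) + 278)*27341 = (-7161 + 278)*27341 = -6883*27341 = -188188103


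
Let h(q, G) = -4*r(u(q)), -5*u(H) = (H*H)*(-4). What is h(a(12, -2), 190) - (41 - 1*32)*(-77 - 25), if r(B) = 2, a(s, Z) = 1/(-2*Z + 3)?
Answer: 910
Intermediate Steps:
u(H) = 4*H²/5 (u(H) = -H*H*(-4)/5 = -H²*(-4)/5 = -(-4)*H²/5 = 4*H²/5)
a(s, Z) = 1/(3 - 2*Z)
h(q, G) = -8 (h(q, G) = -4*2 = -8)
h(a(12, -2), 190) - (41 - 1*32)*(-77 - 25) = -8 - (41 - 1*32)*(-77 - 25) = -8 - (41 - 32)*(-102) = -8 - 9*(-102) = -8 - 1*(-918) = -8 + 918 = 910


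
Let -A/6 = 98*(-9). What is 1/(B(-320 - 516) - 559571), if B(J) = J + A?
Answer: -1/555115 ≈ -1.8014e-6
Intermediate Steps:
A = 5292 (A = -588*(-9) = -6*(-882) = 5292)
B(J) = 5292 + J (B(J) = J + 5292 = 5292 + J)
1/(B(-320 - 516) - 559571) = 1/((5292 + (-320 - 516)) - 559571) = 1/((5292 - 836) - 559571) = 1/(4456 - 559571) = 1/(-555115) = -1/555115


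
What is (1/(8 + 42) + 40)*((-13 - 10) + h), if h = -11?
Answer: -34017/25 ≈ -1360.7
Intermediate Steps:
(1/(8 + 42) + 40)*((-13 - 10) + h) = (1/(8 + 42) + 40)*((-13 - 10) - 11) = (1/50 + 40)*(-23 - 11) = (1/50 + 40)*(-34) = (2001/50)*(-34) = -34017/25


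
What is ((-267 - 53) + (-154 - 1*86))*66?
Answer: -36960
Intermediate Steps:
((-267 - 53) + (-154 - 1*86))*66 = (-320 + (-154 - 86))*66 = (-320 - 240)*66 = -560*66 = -36960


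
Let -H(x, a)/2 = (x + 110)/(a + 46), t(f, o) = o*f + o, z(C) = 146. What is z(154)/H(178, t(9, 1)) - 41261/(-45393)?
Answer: -7236809/544716 ≈ -13.285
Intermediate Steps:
t(f, o) = o + f*o (t(f, o) = f*o + o = o + f*o)
H(x, a) = -2*(110 + x)/(46 + a) (H(x, a) = -2*(x + 110)/(a + 46) = -2*(110 + x)/(46 + a))
z(154)/H(178, t(9, 1)) - 41261/(-45393) = 146/((2*(-110 - 1*178)/(46 + 1*(1 + 9)))) - 41261/(-45393) = 146/((2*(-110 - 178)/(46 + 1*10))) - 41261*(-1/45393) = 146/((2*(-288)/(46 + 10))) + 41261/45393 = 146/((2*(-288)/56)) + 41261/45393 = 146/((2*(1/56)*(-288))) + 41261/45393 = 146/(-72/7) + 41261/45393 = 146*(-7/72) + 41261/45393 = -511/36 + 41261/45393 = -7236809/544716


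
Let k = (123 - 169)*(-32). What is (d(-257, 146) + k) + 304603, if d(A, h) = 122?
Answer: 306197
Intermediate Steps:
k = 1472 (k = -46*(-32) = 1472)
(d(-257, 146) + k) + 304603 = (122 + 1472) + 304603 = 1594 + 304603 = 306197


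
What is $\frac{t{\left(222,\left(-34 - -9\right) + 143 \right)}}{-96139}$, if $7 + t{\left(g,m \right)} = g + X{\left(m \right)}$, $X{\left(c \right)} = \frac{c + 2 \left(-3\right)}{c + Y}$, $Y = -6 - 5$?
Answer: $- \frac{23117}{10286873} \approx -0.0022472$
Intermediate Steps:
$Y = -11$ ($Y = -6 - 5 = -11$)
$X{\left(c \right)} = \frac{-6 + c}{-11 + c}$ ($X{\left(c \right)} = \frac{c + 2 \left(-3\right)}{c - 11} = \frac{c - 6}{-11 + c} = \frac{-6 + c}{-11 + c}$)
$t{\left(g,m \right)} = -7 + g + \frac{-6 + m}{-11 + m}$ ($t{\left(g,m \right)} = -7 + \left(g + \frac{-6 + m}{-11 + m}\right) = -7 + g + \frac{-6 + m}{-11 + m}$)
$\frac{t{\left(222,\left(-34 - -9\right) + 143 \right)}}{-96139} = \frac{\frac{1}{-11 + \left(\left(-34 - -9\right) + 143\right)} \left(-6 + \left(\left(-34 - -9\right) + 143\right) + \left(-11 + \left(\left(-34 - -9\right) + 143\right)\right) \left(-7 + 222\right)\right)}{-96139} = \frac{-6 + \left(\left(-34 + 9\right) + 143\right) + \left(-11 + \left(\left(-34 + 9\right) + 143\right)\right) 215}{-11 + \left(\left(-34 + 9\right) + 143\right)} \left(- \frac{1}{96139}\right) = \frac{-6 + \left(-25 + 143\right) + \left(-11 + \left(-25 + 143\right)\right) 215}{-11 + \left(-25 + 143\right)} \left(- \frac{1}{96139}\right) = \frac{-6 + 118 + \left(-11 + 118\right) 215}{-11 + 118} \left(- \frac{1}{96139}\right) = \frac{-6 + 118 + 107 \cdot 215}{107} \left(- \frac{1}{96139}\right) = \frac{-6 + 118 + 23005}{107} \left(- \frac{1}{96139}\right) = \frac{1}{107} \cdot 23117 \left(- \frac{1}{96139}\right) = \frac{23117}{107} \left(- \frac{1}{96139}\right) = - \frac{23117}{10286873}$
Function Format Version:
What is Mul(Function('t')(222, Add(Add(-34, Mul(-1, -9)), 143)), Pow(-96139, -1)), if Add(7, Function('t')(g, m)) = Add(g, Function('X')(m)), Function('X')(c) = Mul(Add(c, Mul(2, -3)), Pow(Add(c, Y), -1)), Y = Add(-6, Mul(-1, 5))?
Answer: Rational(-23117, 10286873) ≈ -0.0022472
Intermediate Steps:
Y = -11 (Y = Add(-6, -5) = -11)
Function('X')(c) = Mul(Pow(Add(-11, c), -1), Add(-6, c)) (Function('X')(c) = Mul(Add(c, Mul(2, -3)), Pow(Add(c, -11), -1)) = Mul(Add(c, -6), Pow(Add(-11, c), -1)) = Mul(Add(-6, c), Pow(Add(-11, c), -1)) = Mul(Pow(Add(-11, c), -1), Add(-6, c)))
Function('t')(g, m) = Add(-7, g, Mul(Pow(Add(-11, m), -1), Add(-6, m))) (Function('t')(g, m) = Add(-7, Add(g, Mul(Pow(Add(-11, m), -1), Add(-6, m)))) = Add(-7, g, Mul(Pow(Add(-11, m), -1), Add(-6, m))))
Mul(Function('t')(222, Add(Add(-34, Mul(-1, -9)), 143)), Pow(-96139, -1)) = Mul(Mul(Pow(Add(-11, Add(Add(-34, Mul(-1, -9)), 143)), -1), Add(-6, Add(Add(-34, Mul(-1, -9)), 143), Mul(Add(-11, Add(Add(-34, Mul(-1, -9)), 143)), Add(-7, 222)))), Pow(-96139, -1)) = Mul(Mul(Pow(Add(-11, Add(Add(-34, 9), 143)), -1), Add(-6, Add(Add(-34, 9), 143), Mul(Add(-11, Add(Add(-34, 9), 143)), 215))), Rational(-1, 96139)) = Mul(Mul(Pow(Add(-11, Add(-25, 143)), -1), Add(-6, Add(-25, 143), Mul(Add(-11, Add(-25, 143)), 215))), Rational(-1, 96139)) = Mul(Mul(Pow(Add(-11, 118), -1), Add(-6, 118, Mul(Add(-11, 118), 215))), Rational(-1, 96139)) = Mul(Mul(Pow(107, -1), Add(-6, 118, Mul(107, 215))), Rational(-1, 96139)) = Mul(Mul(Rational(1, 107), Add(-6, 118, 23005)), Rational(-1, 96139)) = Mul(Mul(Rational(1, 107), 23117), Rational(-1, 96139)) = Mul(Rational(23117, 107), Rational(-1, 96139)) = Rational(-23117, 10286873)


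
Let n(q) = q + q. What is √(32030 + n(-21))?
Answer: 2*√7997 ≈ 178.85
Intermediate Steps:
n(q) = 2*q
√(32030 + n(-21)) = √(32030 + 2*(-21)) = √(32030 - 42) = √31988 = 2*√7997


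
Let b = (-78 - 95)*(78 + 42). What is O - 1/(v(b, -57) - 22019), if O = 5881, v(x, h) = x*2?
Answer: 373672860/63539 ≈ 5881.0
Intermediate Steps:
b = -20760 (b = -173*120 = -20760)
v(x, h) = 2*x
O - 1/(v(b, -57) - 22019) = 5881 - 1/(2*(-20760) - 22019) = 5881 - 1/(-41520 - 22019) = 5881 - 1/(-63539) = 5881 - 1*(-1/63539) = 5881 + 1/63539 = 373672860/63539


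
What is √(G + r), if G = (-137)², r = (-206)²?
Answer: √61205 ≈ 247.40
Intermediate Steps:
r = 42436
G = 18769
√(G + r) = √(18769 + 42436) = √61205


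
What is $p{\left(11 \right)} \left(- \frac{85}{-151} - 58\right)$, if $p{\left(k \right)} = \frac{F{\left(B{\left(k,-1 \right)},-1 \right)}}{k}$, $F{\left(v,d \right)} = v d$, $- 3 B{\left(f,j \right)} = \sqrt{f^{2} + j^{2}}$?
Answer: $- \frac{2891 \sqrt{122}}{1661} \approx -19.225$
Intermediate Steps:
$B{\left(f,j \right)} = - \frac{\sqrt{f^{2} + j^{2}}}{3}$
$F{\left(v,d \right)} = d v$
$p{\left(k \right)} = \frac{\sqrt{1 + k^{2}}}{3 k}$ ($p{\left(k \right)} = \frac{\left(-1\right) \left(- \frac{\sqrt{k^{2} + \left(-1\right)^{2}}}{3}\right)}{k} = \frac{\left(-1\right) \left(- \frac{\sqrt{k^{2} + 1}}{3}\right)}{k} = \frac{\left(-1\right) \left(- \frac{\sqrt{1 + k^{2}}}{3}\right)}{k} = \frac{\frac{1}{3} \sqrt{1 + k^{2}}}{k} = \frac{\sqrt{1 + k^{2}}}{3 k}$)
$p{\left(11 \right)} \left(- \frac{85}{-151} - 58\right) = \frac{\sqrt{1 + 11^{2}}}{3 \cdot 11} \left(- \frac{85}{-151} - 58\right) = \frac{1}{3} \cdot \frac{1}{11} \sqrt{1 + 121} \left(\left(-85\right) \left(- \frac{1}{151}\right) - 58\right) = \frac{1}{3} \cdot \frac{1}{11} \sqrt{122} \left(\frac{85}{151} - 58\right) = \frac{\sqrt{122}}{33} \left(- \frac{8673}{151}\right) = - \frac{2891 \sqrt{122}}{1661}$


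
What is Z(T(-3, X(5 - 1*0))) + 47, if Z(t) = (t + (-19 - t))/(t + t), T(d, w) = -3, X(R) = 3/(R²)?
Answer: 301/6 ≈ 50.167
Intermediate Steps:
X(R) = 3/R²
Z(t) = -19/(2*t) (Z(t) = -19*1/(2*t) = -19/(2*t))
Z(T(-3, X(5 - 1*0))) + 47 = -19/2/(-3) + 47 = -19/2*(-⅓) + 47 = 19/6 + 47 = 301/6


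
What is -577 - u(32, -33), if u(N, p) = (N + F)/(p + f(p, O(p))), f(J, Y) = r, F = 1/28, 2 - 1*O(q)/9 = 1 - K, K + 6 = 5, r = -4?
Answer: -596875/1036 ≈ -576.13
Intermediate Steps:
K = -1 (K = -6 + 5 = -1)
O(q) = 0 (O(q) = 18 - 9*(1 - 1*(-1)) = 18 - 9*(1 + 1) = 18 - 9*2 = 18 - 18 = 0)
F = 1/28 ≈ 0.035714
f(J, Y) = -4
u(N, p) = (1/28 + N)/(-4 + p) (u(N, p) = (N + 1/28)/(p - 4) = (1/28 + N)/(-4 + p))
-577 - u(32, -33) = -577 - (1/28 + 32)/(-4 - 33) = -577 - 897/((-37)*28) = -577 - (-1)*897/(37*28) = -577 - 1*(-897/1036) = -577 + 897/1036 = -596875/1036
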